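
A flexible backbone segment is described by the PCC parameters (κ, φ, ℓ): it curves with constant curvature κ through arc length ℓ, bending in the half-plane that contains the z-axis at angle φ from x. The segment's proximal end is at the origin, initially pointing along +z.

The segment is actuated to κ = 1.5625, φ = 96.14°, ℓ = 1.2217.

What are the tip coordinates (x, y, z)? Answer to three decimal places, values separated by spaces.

-0.091 0.847 0.604

θ = κ·ℓ = 1.5625 × 1.2217 = 1.90891 rad
ρ = (1 − cos θ)/κ = (1 − -0.33170)/1.5625 = 0.85229
z = sin θ / κ = 0.94338/1.5625 = 0.60377
x = ρ cos φ = 0.85229 × cos(96.14°) = -0.09116
y = ρ sin φ = 0.85229 × sin(96.14°) = 0.84740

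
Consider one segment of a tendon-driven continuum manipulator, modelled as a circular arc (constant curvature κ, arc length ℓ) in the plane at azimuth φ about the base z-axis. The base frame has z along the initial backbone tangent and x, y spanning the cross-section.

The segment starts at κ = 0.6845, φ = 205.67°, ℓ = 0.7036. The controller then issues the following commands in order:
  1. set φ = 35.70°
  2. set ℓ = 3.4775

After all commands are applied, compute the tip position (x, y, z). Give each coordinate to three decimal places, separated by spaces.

initial: κ=0.6845, φ=205.67°, ℓ=0.7036
cmd 1: set φ=35.70° → (κ,φ,ℓ)=(0.6845,35.70°,0.7036) → tip=(0.1350,0.0970,0.6767)
cmd 2: set ℓ=3.4775 → (κ,φ,ℓ)=(0.6845,35.70°,3.4775) → tip=(2.0453,1.4697,1.0078)

2.045 1.470 1.008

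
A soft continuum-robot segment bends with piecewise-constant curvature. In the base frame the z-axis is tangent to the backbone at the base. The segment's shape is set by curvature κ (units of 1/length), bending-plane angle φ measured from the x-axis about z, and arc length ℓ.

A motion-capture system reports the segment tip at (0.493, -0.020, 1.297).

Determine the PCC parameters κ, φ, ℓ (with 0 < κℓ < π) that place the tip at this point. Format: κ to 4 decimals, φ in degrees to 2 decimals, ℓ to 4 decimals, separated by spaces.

ρ = √(x²+y²) = √(0.493² + -0.020²) = 0.49341
φ = atan2(y, x) mod 360° = atan2(-0.020, 0.493) = 357.6769°
|p|² = ρ² + z² = 0.49341² + 1.297² = 1.92566
κ = 2ρ / |p|² = 2×0.49341 / 1.92566 = 0.51245
θ = 2·atan2(ρ, z) = 2·atan2(0.49341, 1.297) = 0.72703 rad
ℓ = θ/κ = 0.72703/0.51245 = 1.41872

0.5125 357.68 1.4187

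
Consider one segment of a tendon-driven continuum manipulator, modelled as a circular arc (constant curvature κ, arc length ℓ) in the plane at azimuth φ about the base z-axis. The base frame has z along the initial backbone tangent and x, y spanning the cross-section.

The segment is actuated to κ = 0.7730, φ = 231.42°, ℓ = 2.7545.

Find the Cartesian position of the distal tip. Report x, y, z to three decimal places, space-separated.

θ = κ·ℓ = 0.7730 × 2.7545 = 2.12923 rad
ρ = (1 − cos θ)/κ = (1 − -0.52986)/0.7730 = 1.97912
z = sin θ / κ = 0.84809/0.7730 = 1.09714
x = ρ cos φ = 1.97912 × cos(231.42°) = -1.23419
y = ρ sin φ = 1.97912 × sin(231.42°) = -1.54715

-1.234 -1.547 1.097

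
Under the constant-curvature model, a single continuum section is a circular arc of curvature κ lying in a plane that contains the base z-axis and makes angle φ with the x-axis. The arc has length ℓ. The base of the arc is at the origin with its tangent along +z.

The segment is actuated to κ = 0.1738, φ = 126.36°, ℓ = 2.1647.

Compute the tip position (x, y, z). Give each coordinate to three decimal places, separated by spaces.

θ = κ·ℓ = 0.1738 × 2.1647 = 0.37622 rad
ρ = (1 − cos θ)/κ = (1 − 0.93006)/0.1738 = 0.40243
z = sin θ / κ = 0.36741/0.1738 = 2.11399
x = ρ cos φ = 0.40243 × cos(126.36°) = -0.23858
y = ρ sin φ = 0.40243 × sin(126.36°) = 0.32408

-0.239 0.324 2.114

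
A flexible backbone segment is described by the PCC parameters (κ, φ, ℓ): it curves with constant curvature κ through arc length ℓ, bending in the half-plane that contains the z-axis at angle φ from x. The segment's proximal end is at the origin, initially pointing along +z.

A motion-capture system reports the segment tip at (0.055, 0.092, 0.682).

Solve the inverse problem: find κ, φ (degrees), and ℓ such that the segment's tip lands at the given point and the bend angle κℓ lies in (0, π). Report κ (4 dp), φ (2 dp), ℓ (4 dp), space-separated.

0.4498 59.13 0.6932

ρ = √(x²+y²) = √(0.055² + 0.092²) = 0.10719
φ = atan2(y, x) mod 360° = atan2(0.092, 0.055) = 59.1279°
|p|² = ρ² + z² = 0.10719² + 0.682² = 0.47661
κ = 2ρ / |p|² = 2×0.10719 / 0.47661 = 0.44979
θ = 2·atan2(ρ, z) = 2·atan2(0.10719, 0.682) = 0.31178 rad
ℓ = θ/κ = 0.31178/0.44979 = 0.69318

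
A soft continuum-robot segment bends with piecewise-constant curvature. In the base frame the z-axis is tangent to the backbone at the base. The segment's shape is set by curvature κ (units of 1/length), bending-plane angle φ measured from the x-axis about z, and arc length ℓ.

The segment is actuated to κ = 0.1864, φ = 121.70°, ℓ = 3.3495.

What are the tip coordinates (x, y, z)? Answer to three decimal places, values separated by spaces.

θ = κ·ℓ = 0.1864 × 3.3495 = 0.62435 rad
ρ = (1 − cos θ)/κ = (1 − 0.81135)/0.1864 = 1.01210
z = sin θ / κ = 0.58457/0.1864 = 3.13609
x = ρ cos φ = 1.01210 × cos(121.70°) = -0.53183
y = ρ sin φ = 1.01210 × sin(121.70°) = 0.86110

-0.532 0.861 3.136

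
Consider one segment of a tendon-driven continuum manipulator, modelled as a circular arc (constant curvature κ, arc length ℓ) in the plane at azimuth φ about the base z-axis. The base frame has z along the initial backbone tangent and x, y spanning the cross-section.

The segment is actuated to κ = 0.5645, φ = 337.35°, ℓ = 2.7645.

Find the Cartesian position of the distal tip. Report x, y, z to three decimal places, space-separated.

1.618 -0.675 1.771

θ = κ·ℓ = 0.5645 × 2.7645 = 1.56056 rad
ρ = (1 − cos θ)/κ = (1 − 0.01024)/0.5645 = 1.75335
z = sin θ / κ = 0.99995/0.5645 = 1.77139
x = ρ cos φ = 1.75335 × cos(337.35°) = 1.61812
y = ρ sin φ = 1.75335 × sin(337.35°) = -0.67522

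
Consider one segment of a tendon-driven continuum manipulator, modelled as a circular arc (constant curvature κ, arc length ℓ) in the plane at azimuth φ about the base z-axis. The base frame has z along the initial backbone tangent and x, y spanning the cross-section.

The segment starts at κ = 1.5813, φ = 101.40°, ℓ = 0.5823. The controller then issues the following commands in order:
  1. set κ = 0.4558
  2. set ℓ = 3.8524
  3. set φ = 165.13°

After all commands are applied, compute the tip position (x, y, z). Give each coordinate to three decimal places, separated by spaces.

initial: κ=1.5813, φ=101.40°, ℓ=0.5823
cmd 1: set κ=0.4558 → (κ,φ,ℓ)=(0.4558,101.40°,0.5823) → tip=(-0.0152,0.0753,0.5755)
cmd 2: set ℓ=3.8524 → (κ,φ,ℓ)=(0.4558,101.40°,3.8524) → tip=(-0.5135,2.5465,2.1565)
cmd 3: set φ=165.13° → (κ,φ,ℓ)=(0.4558,165.13°,3.8524) → tip=(-2.5108,0.6667,2.1565)

-2.511 0.667 2.156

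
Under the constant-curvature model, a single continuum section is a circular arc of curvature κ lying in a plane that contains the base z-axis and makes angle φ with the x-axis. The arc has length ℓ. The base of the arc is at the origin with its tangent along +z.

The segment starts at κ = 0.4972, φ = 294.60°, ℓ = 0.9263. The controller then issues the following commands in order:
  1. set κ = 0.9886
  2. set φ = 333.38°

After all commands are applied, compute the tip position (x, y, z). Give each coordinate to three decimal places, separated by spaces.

0.353 -0.177 0.802

initial: κ=0.4972, φ=294.60°, ℓ=0.9263
cmd 1: set κ=0.9886 → (κ,φ,ℓ)=(0.9886,294.60°,0.9263) → tip=(0.1646,-0.3594,0.8022)
cmd 2: set φ=333.38° → (κ,φ,ℓ)=(0.9886,333.38°,0.9263) → tip=(0.3534,-0.1771,0.8022)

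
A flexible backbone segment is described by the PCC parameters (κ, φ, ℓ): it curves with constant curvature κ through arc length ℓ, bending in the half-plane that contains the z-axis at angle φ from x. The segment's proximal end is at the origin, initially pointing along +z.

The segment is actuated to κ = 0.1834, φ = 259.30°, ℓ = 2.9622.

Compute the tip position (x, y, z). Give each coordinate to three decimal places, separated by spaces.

-0.146 -0.771 2.819

θ = κ·ℓ = 0.1834 × 2.9622 = 0.54327 rad
ρ = (1 − cos θ)/κ = (1 − 0.85602)/0.1834 = 0.78504
z = sin θ / κ = 0.51694/0.1834 = 2.81862
x = ρ cos φ = 0.78504 × cos(259.30°) = -0.14576
y = ρ sin φ = 0.78504 × sin(259.30°) = -0.77139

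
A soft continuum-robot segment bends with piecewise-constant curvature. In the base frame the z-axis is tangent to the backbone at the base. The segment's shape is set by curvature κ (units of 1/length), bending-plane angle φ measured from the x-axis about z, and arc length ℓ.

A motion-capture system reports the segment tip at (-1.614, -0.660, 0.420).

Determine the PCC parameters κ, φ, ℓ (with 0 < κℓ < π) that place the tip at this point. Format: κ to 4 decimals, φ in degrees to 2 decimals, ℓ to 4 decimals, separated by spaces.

1.0841 202.24 2.4619

ρ = √(x²+y²) = √(-1.614² + -0.660²) = 1.74373
φ = atan2(y, x) mod 360° = atan2(-0.660, -1.614) = 202.2407°
|p|² = ρ² + z² = 1.74373² + 0.420² = 3.21700
κ = 2ρ / |p|² = 2×1.74373 / 3.21700 = 1.08407
θ = 2·atan2(ρ, z) = 2·atan2(1.74373, 0.420) = 2.66887 rad
ℓ = θ/κ = 2.66887/1.08407 = 2.46189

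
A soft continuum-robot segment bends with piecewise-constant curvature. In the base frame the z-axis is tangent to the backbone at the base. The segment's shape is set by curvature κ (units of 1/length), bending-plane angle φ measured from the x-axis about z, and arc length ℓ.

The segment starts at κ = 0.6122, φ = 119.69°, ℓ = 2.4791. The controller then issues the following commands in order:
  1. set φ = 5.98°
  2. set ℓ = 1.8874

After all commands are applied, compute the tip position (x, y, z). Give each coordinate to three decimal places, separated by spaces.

0.969 0.102 1.495

initial: κ=0.6122, φ=119.69°, ℓ=2.4791
cmd 1: set φ=5.98° → (κ,φ,ℓ)=(0.6122,5.98°,2.4791) → tip=(1.5384,0.1611,1.6312)
cmd 2: set ℓ=1.8874 → (κ,φ,ℓ)=(0.6122,5.98°,1.8874) → tip=(0.9691,0.1015,1.4946)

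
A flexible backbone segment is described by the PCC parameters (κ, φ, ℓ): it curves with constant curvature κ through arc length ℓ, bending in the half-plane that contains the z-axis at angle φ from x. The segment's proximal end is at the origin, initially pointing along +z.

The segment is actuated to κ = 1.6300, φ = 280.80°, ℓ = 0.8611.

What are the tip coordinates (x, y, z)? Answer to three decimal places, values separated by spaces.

θ = κ·ℓ = 1.6300 × 0.8611 = 1.40359 rad
ρ = (1 − cos θ)/κ = (1 − 0.16643)/1.6300 = 0.51140
z = sin θ / κ = 0.98605/1.6300 = 0.60494
x = ρ cos φ = 0.51140 × cos(280.80°) = 0.09583
y = ρ sin φ = 0.51140 × sin(280.80°) = -0.50234

0.096 -0.502 0.605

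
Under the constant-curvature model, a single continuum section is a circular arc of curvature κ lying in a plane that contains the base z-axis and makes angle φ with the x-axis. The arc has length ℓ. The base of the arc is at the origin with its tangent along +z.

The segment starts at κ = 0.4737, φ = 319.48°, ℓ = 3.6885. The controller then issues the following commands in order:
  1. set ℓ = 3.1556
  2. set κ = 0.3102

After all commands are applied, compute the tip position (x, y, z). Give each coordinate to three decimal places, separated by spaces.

1.083 -0.926 2.675

initial: κ=0.4737, φ=319.48°, ℓ=3.6885
cmd 1: set ℓ=3.1556 → (κ,φ,ℓ)=(0.4737,319.48°,3.1556) → tip=(1.4829,-1.2674,2.1049)
cmd 2: set κ=0.3102 → (κ,φ,ℓ)=(0.3102,319.48°,3.1556) → tip=(1.0833,-0.9258,2.6753)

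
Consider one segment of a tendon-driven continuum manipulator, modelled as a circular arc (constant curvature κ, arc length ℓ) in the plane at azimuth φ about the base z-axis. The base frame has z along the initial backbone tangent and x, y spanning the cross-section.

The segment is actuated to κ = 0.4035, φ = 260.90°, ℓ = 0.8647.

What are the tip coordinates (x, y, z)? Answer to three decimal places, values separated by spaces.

-0.024 -0.147 0.847

θ = κ·ℓ = 0.4035 × 0.8647 = 0.34891 rad
ρ = (1 − cos θ)/κ = (1 − 0.93975)/0.4035 = 0.14933
z = sin θ / κ = 0.34187/0.4035 = 0.84726
x = ρ cos φ = 0.14933 × cos(260.90°) = -0.02362
y = ρ sin φ = 0.14933 × sin(260.90°) = -0.14745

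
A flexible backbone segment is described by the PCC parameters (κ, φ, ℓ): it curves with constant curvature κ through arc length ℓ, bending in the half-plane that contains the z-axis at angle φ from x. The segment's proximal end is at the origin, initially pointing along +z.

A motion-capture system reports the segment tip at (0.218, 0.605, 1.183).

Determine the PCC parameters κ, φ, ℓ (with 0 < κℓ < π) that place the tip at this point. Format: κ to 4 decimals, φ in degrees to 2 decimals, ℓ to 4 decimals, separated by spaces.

ρ = √(x²+y²) = √(0.218² + 0.605²) = 0.64308
φ = atan2(y, x) mod 360° = atan2(0.605, 0.218) = 70.1844°
|p|² = ρ² + z² = 0.64308² + 1.183² = 1.81304
κ = 2ρ / |p|² = 2×0.64308 / 1.81304 = 0.70939
θ = 2·atan2(ρ, z) = 2·atan2(0.64308, 1.183) = 0.99583 rad
ℓ = θ/κ = 0.99583/0.70939 = 1.40378

0.7094 70.18 1.4038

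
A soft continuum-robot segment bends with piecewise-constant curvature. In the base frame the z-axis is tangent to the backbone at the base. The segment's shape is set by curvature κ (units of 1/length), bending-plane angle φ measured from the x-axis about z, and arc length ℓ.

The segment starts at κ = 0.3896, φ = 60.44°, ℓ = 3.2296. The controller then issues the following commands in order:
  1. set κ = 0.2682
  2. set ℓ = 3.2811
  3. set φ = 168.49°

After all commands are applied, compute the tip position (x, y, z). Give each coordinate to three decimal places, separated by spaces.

initial: κ=0.3896, φ=60.44°, ℓ=3.2296
cmd 1: set κ=0.2682 → (κ,φ,ℓ)=(0.2682,60.44°,3.2296) → tip=(0.6480,1.1425,2.8406)
cmd 2: set ℓ=3.2811 → (κ,φ,ℓ)=(0.2682,60.44°,3.2811) → tip=(0.6674,1.1768,2.8737)
cmd 3: set φ=168.49° → (κ,φ,ℓ)=(0.2682,168.49°,3.2811) → tip=(-1.3257,0.2700,2.8737)

-1.326 0.270 2.874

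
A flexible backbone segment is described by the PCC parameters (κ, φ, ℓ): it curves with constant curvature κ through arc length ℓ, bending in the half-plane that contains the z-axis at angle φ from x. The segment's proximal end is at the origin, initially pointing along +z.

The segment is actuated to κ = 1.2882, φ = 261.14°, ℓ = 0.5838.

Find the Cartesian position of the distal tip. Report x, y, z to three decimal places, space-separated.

-0.032 -0.207 0.530

θ = κ·ℓ = 1.2882 × 0.5838 = 0.75205 rad
ρ = (1 − cos θ)/κ = (1 − 0.73029)/1.2882 = 0.20937
z = sin θ / κ = 0.68314/1.2882 = 0.53030
x = ρ cos φ = 0.20937 × cos(261.14°) = -0.03225
y = ρ sin φ = 0.20937 × sin(261.14°) = -0.20687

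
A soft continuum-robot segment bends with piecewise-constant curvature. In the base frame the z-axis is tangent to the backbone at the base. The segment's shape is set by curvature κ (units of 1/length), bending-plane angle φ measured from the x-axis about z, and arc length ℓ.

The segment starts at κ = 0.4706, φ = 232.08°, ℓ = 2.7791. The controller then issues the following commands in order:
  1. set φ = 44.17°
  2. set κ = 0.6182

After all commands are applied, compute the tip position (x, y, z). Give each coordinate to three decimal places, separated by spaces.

initial: κ=0.4706, φ=232.08°, ℓ=2.7791
cmd 1: set φ=44.17° → (κ,φ,ℓ)=(0.4706,44.17°,2.7791) → tip=(1.1280,1.0958,2.0519)
cmd 2: set κ=0.6182 → (κ,φ,ℓ)=(0.6182,44.17°,2.7791) → tip=(1.3305,1.2925,1.6001)

1.330 1.292 1.600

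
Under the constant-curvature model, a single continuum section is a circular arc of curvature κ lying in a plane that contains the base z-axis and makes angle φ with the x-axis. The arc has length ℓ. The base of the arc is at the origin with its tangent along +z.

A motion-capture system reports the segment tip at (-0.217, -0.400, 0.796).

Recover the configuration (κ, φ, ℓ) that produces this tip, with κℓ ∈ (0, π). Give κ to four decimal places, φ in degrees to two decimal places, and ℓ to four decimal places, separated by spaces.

1.0826 241.52 0.9595

ρ = √(x²+y²) = √(-0.217² + -0.400²) = 0.45507
φ = atan2(y, x) mod 360° = atan2(-0.400, -0.217) = 241.5202°
|p|² = ρ² + z² = 0.45507² + 0.796² = 0.84071
κ = 2ρ / |p|² = 2×0.45507 / 0.84071 = 1.08259
θ = 2·atan2(ρ, z) = 2·atan2(0.45507, 0.796) = 1.03870 rad
ℓ = θ/κ = 1.03870/1.08259 = 0.95945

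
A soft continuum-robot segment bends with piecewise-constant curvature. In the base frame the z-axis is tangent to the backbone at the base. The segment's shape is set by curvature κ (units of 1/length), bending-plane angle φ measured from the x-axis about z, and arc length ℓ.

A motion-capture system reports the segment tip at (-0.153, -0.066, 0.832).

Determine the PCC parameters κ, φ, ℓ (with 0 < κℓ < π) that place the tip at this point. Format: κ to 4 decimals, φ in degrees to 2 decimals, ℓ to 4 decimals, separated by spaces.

0.4629 203.33 0.8541

ρ = √(x²+y²) = √(-0.153² + -0.066²) = 0.16663
φ = atan2(y, x) mod 360° = atan2(-0.066, -0.153) = 203.3340°
|p|² = ρ² + z² = 0.16663² + 0.832² = 0.71999
κ = 2ρ / |p|² = 2×0.16663 / 0.71999 = 0.46286
θ = 2·atan2(ρ, z) = 2·atan2(0.16663, 0.832) = 0.39532 rad
ℓ = θ/κ = 0.39532/0.46286 = 0.85407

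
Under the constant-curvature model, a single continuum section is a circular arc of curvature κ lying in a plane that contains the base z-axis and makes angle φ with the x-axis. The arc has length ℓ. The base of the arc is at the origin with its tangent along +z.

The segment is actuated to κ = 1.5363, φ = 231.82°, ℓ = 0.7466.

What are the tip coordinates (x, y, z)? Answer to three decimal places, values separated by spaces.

θ = κ·ℓ = 1.5363 × 0.7466 = 1.14700 rad
ρ = (1 − cos θ)/κ = (1 − 0.41122)/1.5363 = 0.38324
z = sin θ / κ = 0.91154/1.5363 = 0.59333
x = ρ cos φ = 0.38324 × cos(231.82°) = -0.23690
y = ρ sin φ = 0.38324 × sin(231.82°) = -0.30126

-0.237 -0.301 0.593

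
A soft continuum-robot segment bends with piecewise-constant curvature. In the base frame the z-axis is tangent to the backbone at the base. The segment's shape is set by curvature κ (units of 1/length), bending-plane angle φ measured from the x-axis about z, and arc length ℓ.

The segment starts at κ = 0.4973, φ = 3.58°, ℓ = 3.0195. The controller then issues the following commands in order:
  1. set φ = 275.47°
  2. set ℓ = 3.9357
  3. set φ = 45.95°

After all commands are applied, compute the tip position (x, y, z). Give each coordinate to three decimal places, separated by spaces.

initial: κ=0.4973, φ=3.58°, ℓ=3.0195
cmd 1: set φ=275.47° → (κ,φ,ℓ)=(0.4973,275.47°,3.0195) → tip=(0.1784,-1.8633,2.0060)
cmd 2: set ℓ=3.9357 → (κ,φ,ℓ)=(0.4973,275.47°,3.9357) → tip=(0.2639,-2.7561,1.8626)
cmd 3: set φ=45.95° → (κ,φ,ℓ)=(0.4973,45.95°,3.9357) → tip=(1.9250,1.9900,1.8626)

1.925 1.990 1.863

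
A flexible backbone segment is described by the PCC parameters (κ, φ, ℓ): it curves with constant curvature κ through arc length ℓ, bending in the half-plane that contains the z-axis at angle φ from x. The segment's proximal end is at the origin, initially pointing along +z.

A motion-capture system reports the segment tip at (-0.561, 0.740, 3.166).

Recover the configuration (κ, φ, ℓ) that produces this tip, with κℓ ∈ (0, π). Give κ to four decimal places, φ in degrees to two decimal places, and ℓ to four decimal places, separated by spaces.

0.1706 127.17 3.3446

ρ = √(x²+y²) = √(-0.561² + 0.740²) = 0.92861
φ = atan2(y, x) mod 360° = atan2(0.740, -0.561) = 127.1661°
|p|² = ρ² + z² = 0.92861² + 3.166² = 10.88588
κ = 2ρ / |p|² = 2×0.92861 / 10.88588 = 0.17061
θ = 2·atan2(ρ, z) = 2·atan2(0.92861, 3.166) = 0.57061 rad
ℓ = θ/κ = 0.57061/0.17061 = 3.34457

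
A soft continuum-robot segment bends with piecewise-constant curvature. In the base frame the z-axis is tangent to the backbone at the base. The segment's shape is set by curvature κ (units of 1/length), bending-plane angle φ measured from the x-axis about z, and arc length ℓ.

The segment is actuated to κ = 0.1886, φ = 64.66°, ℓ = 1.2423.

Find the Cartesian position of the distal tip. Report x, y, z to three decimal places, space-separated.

0.062 0.131 1.231

θ = κ·ℓ = 0.1886 × 1.2423 = 0.23430 rad
ρ = (1 − cos θ)/κ = (1 − 0.97268)/0.1886 = 0.14487
z = sin θ / κ = 0.23216/0.1886 = 1.23097
x = ρ cos φ = 0.14487 × cos(64.66°) = 0.06200
y = ρ sin φ = 0.14487 × sin(64.66°) = 0.13093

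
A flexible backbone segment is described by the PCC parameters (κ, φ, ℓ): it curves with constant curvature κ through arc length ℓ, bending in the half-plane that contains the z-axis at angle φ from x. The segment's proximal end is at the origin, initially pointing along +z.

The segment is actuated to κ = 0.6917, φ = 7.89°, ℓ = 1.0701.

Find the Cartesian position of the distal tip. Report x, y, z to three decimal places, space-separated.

θ = κ·ℓ = 0.6917 × 1.0701 = 0.74019 rad
ρ = (1 − cos θ)/κ = (1 − 0.73834)/0.6917 = 0.37828
z = sin θ / κ = 0.67443/0.6917 = 0.97503
x = ρ cos φ = 0.37828 × cos(7.89°) = 0.37470
y = ρ sin φ = 0.37828 × sin(7.89°) = 0.05193

0.375 0.052 0.975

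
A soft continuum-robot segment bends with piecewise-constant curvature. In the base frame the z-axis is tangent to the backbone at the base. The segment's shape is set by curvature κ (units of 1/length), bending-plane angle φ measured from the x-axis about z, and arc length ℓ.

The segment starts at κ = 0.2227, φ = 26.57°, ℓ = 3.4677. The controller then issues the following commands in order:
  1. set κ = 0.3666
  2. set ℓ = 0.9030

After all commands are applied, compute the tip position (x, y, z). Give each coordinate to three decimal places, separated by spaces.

0.132 0.066 0.887

initial: κ=0.2227, φ=26.57°, ℓ=3.4677
cmd 1: set κ=0.3666 → (κ,φ,ℓ)=(0.3666,26.57°,3.4677) → tip=(1.7198,0.8601,2.6063)
cmd 2: set ℓ=0.9030 → (κ,φ,ℓ)=(0.3666,26.57°,0.9030) → tip=(0.1325,0.0662,0.8866)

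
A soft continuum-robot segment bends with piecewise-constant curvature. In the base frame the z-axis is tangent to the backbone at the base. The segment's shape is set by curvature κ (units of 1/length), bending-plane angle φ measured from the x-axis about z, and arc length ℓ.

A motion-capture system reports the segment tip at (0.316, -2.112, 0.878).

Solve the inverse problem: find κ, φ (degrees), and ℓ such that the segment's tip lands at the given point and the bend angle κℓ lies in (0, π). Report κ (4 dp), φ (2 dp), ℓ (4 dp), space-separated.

ρ = √(x²+y²) = √(0.316² + -2.112²) = 2.13551
φ = atan2(y, x) mod 360° = atan2(-2.112, 0.316) = 278.5095°
|p|² = ρ² + z² = 2.13551² + 0.878² = 5.33128
κ = 2ρ / |p|² = 2×2.13551 / 5.33128 = 0.80112
θ = 2·atan2(ρ, z) = 2·atan2(2.13551, 0.878) = 2.36144 rad
ℓ = θ/κ = 2.36144/0.80112 = 2.94766

0.8011 278.51 2.9477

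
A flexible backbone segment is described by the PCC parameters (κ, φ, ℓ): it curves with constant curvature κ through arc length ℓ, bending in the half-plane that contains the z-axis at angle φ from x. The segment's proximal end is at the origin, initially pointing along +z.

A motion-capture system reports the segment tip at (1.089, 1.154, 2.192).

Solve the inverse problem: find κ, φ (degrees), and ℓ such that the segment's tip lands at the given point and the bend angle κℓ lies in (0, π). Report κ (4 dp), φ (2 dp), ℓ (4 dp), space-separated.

ρ = √(x²+y²) = √(1.089² + 1.154²) = 1.58671
φ = atan2(y, x) mod 360° = atan2(1.154, 1.089) = 46.6599°
|p|² = ρ² + z² = 1.58671² + 2.192² = 7.32250
κ = 2ρ / |p|² = 2×1.58671 / 7.32250 = 0.43338
θ = 2·atan2(ρ, z) = 2·atan2(1.58671, 2.192) = 1.25312 rad
ℓ = θ/κ = 1.25312/0.43338 = 2.89153

0.4334 46.66 2.8915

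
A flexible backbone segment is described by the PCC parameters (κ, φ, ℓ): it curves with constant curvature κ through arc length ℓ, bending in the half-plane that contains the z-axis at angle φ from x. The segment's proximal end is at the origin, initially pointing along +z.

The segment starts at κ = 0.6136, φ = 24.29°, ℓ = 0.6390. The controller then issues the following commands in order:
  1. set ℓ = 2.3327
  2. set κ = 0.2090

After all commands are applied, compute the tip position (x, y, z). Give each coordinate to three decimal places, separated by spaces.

0.508 0.229 2.241

initial: κ=0.6136, φ=24.29°, ℓ=0.6390
cmd 1: set ℓ=2.3327 → (κ,φ,ℓ)=(0.6136,24.29°,2.3327) → tip=(1.2790,0.5772,1.6139)
cmd 2: set κ=0.2090 → (κ,φ,ℓ)=(0.2090,24.29°,2.3327) → tip=(0.5081,0.2293,2.2414)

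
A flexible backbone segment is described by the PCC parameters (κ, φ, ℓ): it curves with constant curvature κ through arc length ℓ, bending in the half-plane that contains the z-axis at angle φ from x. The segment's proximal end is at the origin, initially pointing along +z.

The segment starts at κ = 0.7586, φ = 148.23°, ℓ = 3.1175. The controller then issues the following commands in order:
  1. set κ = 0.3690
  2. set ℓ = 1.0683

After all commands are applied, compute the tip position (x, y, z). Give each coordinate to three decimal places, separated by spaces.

initial: κ=0.7586, φ=148.23°, ℓ=3.1175
cmd 1: set κ=0.3690 → (κ,φ,ℓ)=(0.3690,148.23°,3.1175) → tip=(-1.3636,0.8445,2.4740)
cmd 2: set ℓ=1.0683 → (κ,φ,ℓ)=(0.3690,148.23°,1.0683) → tip=(-0.1767,0.1094,1.0408)

-0.177 0.109 1.041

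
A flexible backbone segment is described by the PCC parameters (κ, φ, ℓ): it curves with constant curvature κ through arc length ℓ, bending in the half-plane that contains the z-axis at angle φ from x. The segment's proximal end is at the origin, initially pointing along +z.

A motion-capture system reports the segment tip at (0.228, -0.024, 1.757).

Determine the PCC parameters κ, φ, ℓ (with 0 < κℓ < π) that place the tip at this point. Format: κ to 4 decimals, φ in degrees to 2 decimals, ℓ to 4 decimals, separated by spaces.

ρ = √(x²+y²) = √(0.228² + -0.024²) = 0.22926
φ = atan2(y, x) mod 360° = atan2(-0.024, 0.228) = 353.9910°
|p|² = ρ² + z² = 0.22926² + 1.757² = 3.13961
κ = 2ρ / |p|² = 2×0.22926 / 3.13961 = 0.14604
θ = 2·atan2(ρ, z) = 2·atan2(0.22926, 1.757) = 0.25950 rad
ℓ = θ/κ = 0.25950/0.14604 = 1.77688

0.1460 353.99 1.7769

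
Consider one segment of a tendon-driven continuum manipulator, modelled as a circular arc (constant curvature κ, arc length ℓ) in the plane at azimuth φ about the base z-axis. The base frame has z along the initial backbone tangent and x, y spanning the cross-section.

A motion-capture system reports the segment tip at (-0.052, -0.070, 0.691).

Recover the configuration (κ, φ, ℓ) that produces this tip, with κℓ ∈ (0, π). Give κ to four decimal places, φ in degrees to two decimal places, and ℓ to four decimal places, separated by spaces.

ρ = √(x²+y²) = √(-0.052² + -0.070²) = 0.08720
φ = atan2(y, x) mod 360° = atan2(-0.070, -0.052) = 233.3929°
|p|² = ρ² + z² = 0.08720² + 0.691² = 0.48508
κ = 2ρ / |p|² = 2×0.08720 / 0.48508 = 0.35953
θ = 2·atan2(ρ, z) = 2·atan2(0.08720, 0.691) = 0.25106 rad
ℓ = θ/κ = 0.25106/0.35953 = 0.69831

0.3595 233.39 0.6983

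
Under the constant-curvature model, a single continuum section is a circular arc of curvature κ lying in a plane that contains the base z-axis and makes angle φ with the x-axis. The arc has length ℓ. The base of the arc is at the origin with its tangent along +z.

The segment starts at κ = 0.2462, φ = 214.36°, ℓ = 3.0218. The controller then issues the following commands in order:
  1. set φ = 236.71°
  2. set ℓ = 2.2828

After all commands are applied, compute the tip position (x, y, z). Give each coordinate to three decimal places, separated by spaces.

initial: κ=0.2462, φ=214.36°, ℓ=3.0218
cmd 1: set φ=236.71° → (κ,φ,ℓ)=(0.2462,236.71°,3.0218) → tip=(-0.5890,-0.8971,2.7507)
cmd 2: set ℓ=2.2828 → (κ,φ,ℓ)=(0.2462,236.71°,2.2828) → tip=(-0.3429,-0.5223,2.1645)

-0.343 -0.522 2.165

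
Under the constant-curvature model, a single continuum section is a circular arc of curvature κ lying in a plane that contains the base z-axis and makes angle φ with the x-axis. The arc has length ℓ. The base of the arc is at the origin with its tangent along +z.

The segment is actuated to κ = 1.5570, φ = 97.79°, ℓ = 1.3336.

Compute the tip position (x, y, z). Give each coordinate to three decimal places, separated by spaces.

-0.129 0.945 0.562

θ = κ·ℓ = 1.5570 × 1.3336 = 2.07642 rad
ρ = (1 − cos θ)/κ = (1 − -0.48435)/1.5570 = 0.95334
z = sin θ / κ = 0.87487/1.5570 = 0.56190
x = ρ cos φ = 0.95334 × cos(97.79°) = -0.12922
y = ρ sin φ = 0.95334 × sin(97.79°) = 0.94454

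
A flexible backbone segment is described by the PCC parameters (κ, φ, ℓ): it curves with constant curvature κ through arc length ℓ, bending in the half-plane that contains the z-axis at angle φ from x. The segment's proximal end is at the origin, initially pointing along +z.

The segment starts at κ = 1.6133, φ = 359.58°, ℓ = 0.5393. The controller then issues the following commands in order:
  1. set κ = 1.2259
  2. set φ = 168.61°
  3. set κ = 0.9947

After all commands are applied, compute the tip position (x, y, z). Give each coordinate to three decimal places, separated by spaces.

-0.138 0.028 0.514

initial: κ=1.6133, φ=359.58°, ℓ=0.5393
cmd 1: set κ=1.2259 → (κ,φ,ℓ)=(1.2259,359.58°,0.5393) → tip=(0.1719,-0.0013,0.5009)
cmd 2: set φ=168.61° → (κ,φ,ℓ)=(1.2259,168.61°,0.5393) → tip=(-0.1685,0.0339,0.5009)
cmd 3: set κ=0.9947 → (κ,φ,ℓ)=(0.9947,168.61°,0.5393) → tip=(-0.1384,0.0279,0.5138)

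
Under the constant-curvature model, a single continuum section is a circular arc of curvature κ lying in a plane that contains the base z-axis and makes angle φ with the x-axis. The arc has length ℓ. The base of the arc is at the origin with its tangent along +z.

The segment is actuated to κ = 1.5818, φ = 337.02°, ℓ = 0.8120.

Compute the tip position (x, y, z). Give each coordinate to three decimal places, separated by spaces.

θ = κ·ℓ = 1.5818 × 0.8120 = 1.28442 rad
ρ = (1 − cos θ)/κ = (1 − 0.28248)/1.5818 = 0.45361
z = sin θ / κ = 0.95927/1.5818 = 0.60644
x = ρ cos φ = 0.45361 × cos(337.02°) = 0.41761
y = ρ sin φ = 0.45361 × sin(337.02°) = -0.17709

0.418 -0.177 0.606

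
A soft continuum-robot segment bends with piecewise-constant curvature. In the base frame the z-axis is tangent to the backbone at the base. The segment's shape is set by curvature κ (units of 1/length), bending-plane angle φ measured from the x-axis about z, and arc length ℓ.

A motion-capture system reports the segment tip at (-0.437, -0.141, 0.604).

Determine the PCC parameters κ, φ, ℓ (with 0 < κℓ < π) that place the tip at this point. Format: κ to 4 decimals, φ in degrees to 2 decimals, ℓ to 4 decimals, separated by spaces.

ρ = √(x²+y²) = √(-0.437² + -0.141²) = 0.45918
φ = atan2(y, x) mod 360° = atan2(-0.141, -0.437) = 197.8825°
|p|² = ρ² + z² = 0.45918² + 0.604² = 0.57567
κ = 2ρ / |p|² = 2×0.45918 / 0.57567 = 1.59531
θ = 2·atan2(ρ, z) = 2·atan2(0.45918, 0.604) = 1.30004 rad
ℓ = θ/κ = 1.30004/1.59531 = 0.81491

1.5953 197.88 0.8149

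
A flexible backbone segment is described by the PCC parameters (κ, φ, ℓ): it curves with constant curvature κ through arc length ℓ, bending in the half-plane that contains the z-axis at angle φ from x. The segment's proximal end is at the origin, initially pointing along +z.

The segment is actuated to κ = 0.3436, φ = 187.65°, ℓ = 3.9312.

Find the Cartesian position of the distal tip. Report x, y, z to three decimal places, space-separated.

θ = κ·ℓ = 0.3436 × 3.9312 = 1.35076 rad
ρ = (1 − cos θ)/κ = (1 − 0.21826)/0.3436 = 2.27513
z = sin θ / κ = 0.97589/0.3436 = 2.84019
x = ρ cos φ = 2.27513 × cos(187.65°) = -2.25488
y = ρ sin φ = 2.27513 × sin(187.65°) = -0.30287

-2.255 -0.303 2.840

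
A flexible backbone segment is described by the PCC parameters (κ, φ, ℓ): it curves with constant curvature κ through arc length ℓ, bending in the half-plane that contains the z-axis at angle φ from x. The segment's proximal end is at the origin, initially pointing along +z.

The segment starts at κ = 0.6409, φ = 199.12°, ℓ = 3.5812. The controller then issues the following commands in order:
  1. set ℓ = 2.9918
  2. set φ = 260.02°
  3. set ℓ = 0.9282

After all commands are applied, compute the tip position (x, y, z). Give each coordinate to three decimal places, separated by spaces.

initial: κ=0.6409, φ=199.12°, ℓ=3.5812
cmd 1: set ℓ=2.9918 → (κ,φ,ℓ)=(0.6409,199.12°,2.9918) → tip=(-1.9751,-0.6847,1.4675)
cmd 2: set φ=260.02° → (κ,φ,ℓ)=(0.6409,260.02°,2.9918) → tip=(-0.3623,-2.0588,1.4675)
cmd 3: set ℓ=0.9282 → (κ,φ,ℓ)=(0.6409,260.02°,0.9282) → tip=(-0.0465,-0.2640,0.8744)

-0.046 -0.264 0.874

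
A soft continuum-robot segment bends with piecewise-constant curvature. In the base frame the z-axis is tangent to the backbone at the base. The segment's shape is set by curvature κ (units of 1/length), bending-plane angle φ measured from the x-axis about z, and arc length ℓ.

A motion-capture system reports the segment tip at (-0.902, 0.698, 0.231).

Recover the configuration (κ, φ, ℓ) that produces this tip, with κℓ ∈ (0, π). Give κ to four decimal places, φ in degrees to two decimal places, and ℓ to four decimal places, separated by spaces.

1.6845 142.27 1.6278

ρ = √(x²+y²) = √(-0.902² + 0.698²) = 1.14053
φ = atan2(y, x) mod 360° = atan2(0.698, -0.902) = 142.2660°
|p|² = ρ² + z² = 1.14053² + 0.231² = 1.35417
κ = 2ρ / |p|² = 2×1.14053 / 1.35417 = 1.68447
θ = 2·atan2(ρ, z) = 2·atan2(1.14053, 0.231) = 2.74192 rad
ℓ = θ/κ = 2.74192/1.68447 = 1.62777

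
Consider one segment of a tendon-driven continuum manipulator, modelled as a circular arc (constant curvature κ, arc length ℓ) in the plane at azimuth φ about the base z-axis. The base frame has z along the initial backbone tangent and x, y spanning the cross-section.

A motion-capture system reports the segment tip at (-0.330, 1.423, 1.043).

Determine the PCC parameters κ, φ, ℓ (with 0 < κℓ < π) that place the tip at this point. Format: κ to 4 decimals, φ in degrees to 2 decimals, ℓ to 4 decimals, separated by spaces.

0.9068 103.06 2.0968

ρ = √(x²+y²) = √(-0.330² + 1.423²) = 1.46076
φ = atan2(y, x) mod 360° = atan2(1.423, -0.330) = 103.0564°
|p|² = ρ² + z² = 1.46076² + 1.043² = 3.22168
κ = 2ρ / |p|² = 2×1.46076 / 3.22168 = 0.90683
θ = 2·atan2(ρ, z) = 2·atan2(1.46076, 1.043) = 1.90146 rad
ℓ = θ/κ = 1.90146/0.90683 = 2.09681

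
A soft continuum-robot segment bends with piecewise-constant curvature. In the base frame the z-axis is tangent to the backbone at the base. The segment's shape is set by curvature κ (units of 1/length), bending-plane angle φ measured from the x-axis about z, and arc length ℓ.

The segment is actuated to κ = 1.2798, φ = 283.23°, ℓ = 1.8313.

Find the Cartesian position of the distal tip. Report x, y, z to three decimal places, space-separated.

θ = κ·ℓ = 1.2798 × 1.8313 = 2.34370 rad
ρ = (1 − cos θ)/κ = (1 − -0.69822)/1.2798 = 1.32694
z = sin θ / κ = 0.71589/1.2798 = 0.55937
x = ρ cos φ = 1.32694 × cos(283.23°) = 0.30368
y = ρ sin φ = 1.32694 × sin(283.23°) = -1.29172

0.304 -1.292 0.559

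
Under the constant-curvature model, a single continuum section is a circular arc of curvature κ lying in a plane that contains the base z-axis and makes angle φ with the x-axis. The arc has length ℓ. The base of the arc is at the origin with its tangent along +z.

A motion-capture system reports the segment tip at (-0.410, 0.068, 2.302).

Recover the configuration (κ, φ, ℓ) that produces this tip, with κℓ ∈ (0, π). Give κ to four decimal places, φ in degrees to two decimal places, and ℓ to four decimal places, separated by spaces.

0.1519 170.58 2.3517

ρ = √(x²+y²) = √(-0.410² + 0.068²) = 0.41560
φ = atan2(y, x) mod 360° = atan2(0.068, -0.410) = 170.5830°
|p|² = ρ² + z² = 0.41560² + 2.302² = 5.47193
κ = 2ρ / |p|² = 2×0.41560 / 5.47193 = 0.15190
θ = 2·atan2(ρ, z) = 2·atan2(0.41560, 2.302) = 0.35723 rad
ℓ = θ/κ = 0.35723/0.15190 = 2.35170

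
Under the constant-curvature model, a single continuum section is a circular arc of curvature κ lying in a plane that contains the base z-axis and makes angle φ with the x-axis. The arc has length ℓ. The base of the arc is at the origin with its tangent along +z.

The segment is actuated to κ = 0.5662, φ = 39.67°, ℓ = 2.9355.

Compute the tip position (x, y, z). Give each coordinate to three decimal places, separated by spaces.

θ = κ·ℓ = 0.5662 × 2.9355 = 1.66208 rad
ρ = (1 − cos θ)/κ = (1 − -0.09116)/0.5662 = 1.92716
z = sin θ / κ = 0.99584/0.5662 = 1.75881
x = ρ cos φ = 1.92716 × cos(39.67°) = 1.48340
y = ρ sin φ = 1.92716 × sin(39.67°) = 1.23023

1.483 1.230 1.759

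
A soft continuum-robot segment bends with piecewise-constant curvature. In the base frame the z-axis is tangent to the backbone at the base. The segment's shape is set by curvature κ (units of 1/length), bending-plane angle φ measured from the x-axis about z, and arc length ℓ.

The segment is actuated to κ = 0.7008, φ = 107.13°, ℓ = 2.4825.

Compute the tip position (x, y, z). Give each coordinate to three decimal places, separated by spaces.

θ = κ·ℓ = 0.7008 × 2.4825 = 1.73974 rad
ρ = (1 − cos θ)/κ = (1 − -0.16814)/0.7008 = 1.66686
z = sin θ / κ = 0.98576/0.7008 = 1.40663
x = ρ cos φ = 1.66686 × cos(107.13°) = -0.49096
y = ρ sin φ = 1.66686 × sin(107.13°) = 1.59292

-0.491 1.593 1.407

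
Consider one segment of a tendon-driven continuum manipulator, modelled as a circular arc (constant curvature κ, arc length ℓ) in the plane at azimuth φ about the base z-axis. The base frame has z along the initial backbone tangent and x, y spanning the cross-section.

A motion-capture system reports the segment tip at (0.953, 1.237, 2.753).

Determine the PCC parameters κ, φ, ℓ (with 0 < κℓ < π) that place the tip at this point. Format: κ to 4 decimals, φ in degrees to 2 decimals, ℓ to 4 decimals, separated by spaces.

ρ = √(x²+y²) = √(0.953² + 1.237²) = 1.56153
φ = atan2(y, x) mod 360° = atan2(1.237, 0.953) = 52.3889°
|p|² = ρ² + z² = 1.56153² + 2.753² = 10.01739
κ = 2ρ / |p|² = 2×1.56153 / 10.01739 = 0.31176
θ = 2·atan2(ρ, z) = 2·atan2(1.56153, 2.753) = 1.03192 rad
ℓ = θ/κ = 1.03192/0.31176 = 3.30994

0.3118 52.39 3.3099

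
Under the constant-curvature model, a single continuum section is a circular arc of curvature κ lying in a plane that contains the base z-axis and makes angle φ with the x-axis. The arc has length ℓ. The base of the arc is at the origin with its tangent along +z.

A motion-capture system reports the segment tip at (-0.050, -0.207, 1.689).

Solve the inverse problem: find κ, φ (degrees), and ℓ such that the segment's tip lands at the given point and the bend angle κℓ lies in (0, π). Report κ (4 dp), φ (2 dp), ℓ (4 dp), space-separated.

0.1470 256.42 1.7068

ρ = √(x²+y²) = √(-0.050² + -0.207²) = 0.21295
φ = atan2(y, x) mod 360° = atan2(-0.207, -0.050) = 256.4205°
|p|² = ρ² + z² = 0.21295² + 1.689² = 2.89807
κ = 2ρ / |p|² = 2×0.21295 / 2.89807 = 0.14696
θ = 2·atan2(ρ, z) = 2·atan2(0.21295, 1.689) = 0.25084 rad
ℓ = θ/κ = 0.25084/0.14696 = 1.70684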